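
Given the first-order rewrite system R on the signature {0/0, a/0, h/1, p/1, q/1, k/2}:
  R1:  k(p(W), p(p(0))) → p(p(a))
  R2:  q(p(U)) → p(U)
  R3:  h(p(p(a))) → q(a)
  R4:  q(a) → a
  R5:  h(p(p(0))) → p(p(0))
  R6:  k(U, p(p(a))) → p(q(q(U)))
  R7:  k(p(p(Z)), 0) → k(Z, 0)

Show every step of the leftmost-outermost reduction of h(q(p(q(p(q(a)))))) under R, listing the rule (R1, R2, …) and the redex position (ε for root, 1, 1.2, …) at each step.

1. h(q(p(q(p(q(a))))))  →  h(p(q(p(q(a)))))   [R2 at 1]
2. h(p(q(p(q(a)))))  →  h(p(p(q(a))))   [R2 at 1.1]
3. h(p(p(q(a))))  →  h(p(p(a)))   [R4 at 1.1.1]
4. h(p(p(a)))  →  q(a)   [R3 at ε]
5. q(a)  →  a   [R4 at ε]

a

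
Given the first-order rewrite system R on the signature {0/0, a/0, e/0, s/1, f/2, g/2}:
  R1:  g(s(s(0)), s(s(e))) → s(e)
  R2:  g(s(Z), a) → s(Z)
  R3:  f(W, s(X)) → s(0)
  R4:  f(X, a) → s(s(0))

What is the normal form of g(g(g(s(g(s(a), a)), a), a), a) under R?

1. g(g(g(s(g(s(a), a)), a), a), a)  →  g(g(s(g(s(a), a)), a), a)   [R2 at 1.1]
2. g(g(s(g(s(a), a)), a), a)  →  g(s(g(s(a), a)), a)   [R2 at 1]
3. g(s(g(s(a), a)), a)  →  s(g(s(a), a))   [R2 at ε]
4. s(g(s(a), a))  →  s(s(a))   [R2 at 1]

s(s(a))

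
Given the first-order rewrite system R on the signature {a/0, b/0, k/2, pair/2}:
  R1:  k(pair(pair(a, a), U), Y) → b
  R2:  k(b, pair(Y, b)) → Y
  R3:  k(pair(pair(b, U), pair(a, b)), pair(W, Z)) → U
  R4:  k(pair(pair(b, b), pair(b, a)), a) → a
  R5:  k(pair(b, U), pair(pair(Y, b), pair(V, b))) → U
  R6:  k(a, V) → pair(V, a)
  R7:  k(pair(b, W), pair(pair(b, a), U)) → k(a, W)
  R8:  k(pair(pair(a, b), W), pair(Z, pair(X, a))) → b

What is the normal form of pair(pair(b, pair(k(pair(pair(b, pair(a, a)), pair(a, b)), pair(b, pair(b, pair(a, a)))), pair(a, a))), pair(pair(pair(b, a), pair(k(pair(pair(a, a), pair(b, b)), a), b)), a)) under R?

pair(pair(b, pair(pair(a, a), pair(a, a))), pair(pair(pair(b, a), pair(b, b)), a))

1. pair(pair(b, pair(k(pair(pair(b, pair(a, a)), pair(a, b)), pair(b, pair(b, pair(a, a)))), pair(a, a))), pair(pair(pair(b, a), pair(k(pair(pair(a, a), pair(b, b)), a), b)), a))  →  pair(pair(b, pair(pair(a, a), pair(a, a))), pair(pair(pair(b, a), pair(k(pair(pair(a, a), pair(b, b)), a), b)), a))   [R3 at 1.2.1]
2. pair(pair(b, pair(pair(a, a), pair(a, a))), pair(pair(pair(b, a), pair(k(pair(pair(a, a), pair(b, b)), a), b)), a))  →  pair(pair(b, pair(pair(a, a), pair(a, a))), pair(pair(pair(b, a), pair(b, b)), a))   [R1 at 2.1.2.1]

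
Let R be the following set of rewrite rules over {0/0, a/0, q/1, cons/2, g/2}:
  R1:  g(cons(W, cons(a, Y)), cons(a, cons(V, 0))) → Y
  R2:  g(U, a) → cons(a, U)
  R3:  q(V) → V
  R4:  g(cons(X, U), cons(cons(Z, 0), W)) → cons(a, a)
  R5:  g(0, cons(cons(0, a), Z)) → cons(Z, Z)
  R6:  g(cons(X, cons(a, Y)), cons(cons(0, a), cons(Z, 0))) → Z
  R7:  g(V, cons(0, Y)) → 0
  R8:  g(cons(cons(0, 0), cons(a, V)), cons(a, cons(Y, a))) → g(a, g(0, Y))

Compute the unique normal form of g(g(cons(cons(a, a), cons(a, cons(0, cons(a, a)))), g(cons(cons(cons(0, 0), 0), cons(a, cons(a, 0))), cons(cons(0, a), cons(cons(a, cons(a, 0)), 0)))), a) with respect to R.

1. g(g(cons(cons(a, a), cons(a, cons(0, cons(a, a)))), g(cons(cons(cons(0, 0), 0), cons(a, cons(a, 0))), cons(cons(0, a), cons(cons(a, cons(a, 0)), 0)))), a)  →  cons(a, g(cons(cons(a, a), cons(a, cons(0, cons(a, a)))), g(cons(cons(cons(0, 0), 0), cons(a, cons(a, 0))), cons(cons(0, a), cons(cons(a, cons(a, 0)), 0)))))   [R2 at ε]
2. cons(a, g(cons(cons(a, a), cons(a, cons(0, cons(a, a)))), g(cons(cons(cons(0, 0), 0), cons(a, cons(a, 0))), cons(cons(0, a), cons(cons(a, cons(a, 0)), 0)))))  →  cons(a, g(cons(cons(a, a), cons(a, cons(0, cons(a, a)))), cons(a, cons(a, 0))))   [R6 at 2.2]
3. cons(a, g(cons(cons(a, a), cons(a, cons(0, cons(a, a)))), cons(a, cons(a, 0))))  →  cons(a, cons(0, cons(a, a)))   [R1 at 2]

cons(a, cons(0, cons(a, a)))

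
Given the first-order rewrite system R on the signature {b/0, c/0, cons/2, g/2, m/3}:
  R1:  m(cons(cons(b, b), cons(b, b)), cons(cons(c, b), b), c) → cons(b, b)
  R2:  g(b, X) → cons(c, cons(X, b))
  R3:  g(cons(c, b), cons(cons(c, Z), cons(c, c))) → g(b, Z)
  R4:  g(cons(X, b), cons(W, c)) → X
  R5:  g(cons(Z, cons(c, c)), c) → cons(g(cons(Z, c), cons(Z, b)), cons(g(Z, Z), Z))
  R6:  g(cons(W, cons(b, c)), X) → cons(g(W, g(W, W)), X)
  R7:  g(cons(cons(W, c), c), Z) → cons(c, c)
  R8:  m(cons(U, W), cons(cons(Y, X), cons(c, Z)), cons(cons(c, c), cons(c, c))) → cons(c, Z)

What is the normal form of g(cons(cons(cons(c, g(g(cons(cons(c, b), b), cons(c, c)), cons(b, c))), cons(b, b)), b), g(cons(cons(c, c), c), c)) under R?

cons(cons(c, c), cons(b, b))

1. g(cons(cons(cons(c, g(g(cons(cons(c, b), b), cons(c, c)), cons(b, c))), cons(b, b)), b), g(cons(cons(c, c), c), c))  →  g(cons(cons(cons(c, g(cons(c, b), cons(b, c))), cons(b, b)), b), g(cons(cons(c, c), c), c))   [R4 at 1.1.1.2.1]
2. g(cons(cons(cons(c, g(cons(c, b), cons(b, c))), cons(b, b)), b), g(cons(cons(c, c), c), c))  →  g(cons(cons(cons(c, c), cons(b, b)), b), g(cons(cons(c, c), c), c))   [R4 at 1.1.1.2]
3. g(cons(cons(cons(c, c), cons(b, b)), b), g(cons(cons(c, c), c), c))  →  g(cons(cons(cons(c, c), cons(b, b)), b), cons(c, c))   [R7 at 2]
4. g(cons(cons(cons(c, c), cons(b, b)), b), cons(c, c))  →  cons(cons(c, c), cons(b, b))   [R4 at ε]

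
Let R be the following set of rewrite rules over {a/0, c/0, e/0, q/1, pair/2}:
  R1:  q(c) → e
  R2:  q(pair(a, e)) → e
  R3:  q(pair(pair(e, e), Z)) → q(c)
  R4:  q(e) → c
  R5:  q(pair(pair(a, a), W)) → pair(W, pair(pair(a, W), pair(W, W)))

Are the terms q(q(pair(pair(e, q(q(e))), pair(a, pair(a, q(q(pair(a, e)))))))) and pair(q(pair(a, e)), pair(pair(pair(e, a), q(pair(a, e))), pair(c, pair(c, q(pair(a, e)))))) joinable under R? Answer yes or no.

Reduce t₁ = q(q(pair(pair(e, q(q(e))), pair(a, pair(a, q(q(pair(a, e)))))))):
1. q(q(pair(pair(e, q(q(e))), pair(a, pair(a, q(q(pair(a, e))))))))  →  q(q(pair(pair(e, q(c)), pair(a, pair(a, q(q(pair(a, e))))))))   [R4 at 1.1.1.2.1]
2. q(q(pair(pair(e, q(c)), pair(a, pair(a, q(q(pair(a, e))))))))  →  q(q(pair(pair(e, e), pair(a, pair(a, q(q(pair(a, e))))))))   [R1 at 1.1.1.2]
3. q(q(pair(pair(e, e), pair(a, pair(a, q(q(pair(a, e))))))))  →  q(q(c))   [R3 at 1]
4. q(q(c))  →  q(e)   [R1 at 1]
5. q(e)  →  c   [R4 at ε]

Reduce t₂ = pair(q(pair(a, e)), pair(pair(pair(e, a), q(pair(a, e))), pair(c, pair(c, q(pair(a, e)))))):
1. pair(q(pair(a, e)), pair(pair(pair(e, a), q(pair(a, e))), pair(c, pair(c, q(pair(a, e))))))  →  pair(e, pair(pair(pair(e, a), q(pair(a, e))), pair(c, pair(c, q(pair(a, e))))))   [R2 at 1]
2. pair(e, pair(pair(pair(e, a), q(pair(a, e))), pair(c, pair(c, q(pair(a, e))))))  →  pair(e, pair(pair(pair(e, a), e), pair(c, pair(c, q(pair(a, e))))))   [R2 at 2.1.2]
3. pair(e, pair(pair(pair(e, a), e), pair(c, pair(c, q(pair(a, e))))))  →  pair(e, pair(pair(pair(e, a), e), pair(c, pair(c, e))))   [R2 at 2.2.2.2]

no — NF(t₁) = c, NF(t₂) = pair(e, pair(pair(pair(e, a), e), pair(c, pair(c, e))))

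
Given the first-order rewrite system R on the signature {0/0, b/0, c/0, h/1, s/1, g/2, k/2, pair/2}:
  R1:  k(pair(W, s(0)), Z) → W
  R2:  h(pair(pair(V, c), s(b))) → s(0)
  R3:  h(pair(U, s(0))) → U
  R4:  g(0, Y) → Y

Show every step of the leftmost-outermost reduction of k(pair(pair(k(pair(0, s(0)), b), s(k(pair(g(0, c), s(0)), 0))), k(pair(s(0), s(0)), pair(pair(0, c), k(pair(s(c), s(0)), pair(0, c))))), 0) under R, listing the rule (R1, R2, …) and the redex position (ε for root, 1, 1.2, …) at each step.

pair(0, s(c))

1. k(pair(pair(k(pair(0, s(0)), b), s(k(pair(g(0, c), s(0)), 0))), k(pair(s(0), s(0)), pair(pair(0, c), k(pair(s(c), s(0)), pair(0, c))))), 0)  →  k(pair(pair(0, s(k(pair(g(0, c), s(0)), 0))), k(pair(s(0), s(0)), pair(pair(0, c), k(pair(s(c), s(0)), pair(0, c))))), 0)   [R1 at 1.1.1]
2. k(pair(pair(0, s(k(pair(g(0, c), s(0)), 0))), k(pair(s(0), s(0)), pair(pair(0, c), k(pair(s(c), s(0)), pair(0, c))))), 0)  →  k(pair(pair(0, s(g(0, c))), k(pair(s(0), s(0)), pair(pair(0, c), k(pair(s(c), s(0)), pair(0, c))))), 0)   [R1 at 1.1.2.1]
3. k(pair(pair(0, s(g(0, c))), k(pair(s(0), s(0)), pair(pair(0, c), k(pair(s(c), s(0)), pair(0, c))))), 0)  →  k(pair(pair(0, s(c)), k(pair(s(0), s(0)), pair(pair(0, c), k(pair(s(c), s(0)), pair(0, c))))), 0)   [R4 at 1.1.2.1]
4. k(pair(pair(0, s(c)), k(pair(s(0), s(0)), pair(pair(0, c), k(pair(s(c), s(0)), pair(0, c))))), 0)  →  k(pair(pair(0, s(c)), s(0)), 0)   [R1 at 1.2]
5. k(pair(pair(0, s(c)), s(0)), 0)  →  pair(0, s(c))   [R1 at ε]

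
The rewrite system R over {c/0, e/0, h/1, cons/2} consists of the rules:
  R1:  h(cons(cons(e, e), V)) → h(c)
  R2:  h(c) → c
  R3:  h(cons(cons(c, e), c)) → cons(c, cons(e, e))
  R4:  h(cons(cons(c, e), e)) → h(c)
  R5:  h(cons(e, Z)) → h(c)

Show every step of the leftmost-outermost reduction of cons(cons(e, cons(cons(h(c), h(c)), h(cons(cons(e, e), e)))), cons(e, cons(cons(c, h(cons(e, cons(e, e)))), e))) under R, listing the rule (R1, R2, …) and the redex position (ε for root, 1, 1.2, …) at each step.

1. cons(cons(e, cons(cons(h(c), h(c)), h(cons(cons(e, e), e)))), cons(e, cons(cons(c, h(cons(e, cons(e, e)))), e)))  →  cons(cons(e, cons(cons(c, h(c)), h(cons(cons(e, e), e)))), cons(e, cons(cons(c, h(cons(e, cons(e, e)))), e)))   [R2 at 1.2.1.1]
2. cons(cons(e, cons(cons(c, h(c)), h(cons(cons(e, e), e)))), cons(e, cons(cons(c, h(cons(e, cons(e, e)))), e)))  →  cons(cons(e, cons(cons(c, c), h(cons(cons(e, e), e)))), cons(e, cons(cons(c, h(cons(e, cons(e, e)))), e)))   [R2 at 1.2.1.2]
3. cons(cons(e, cons(cons(c, c), h(cons(cons(e, e), e)))), cons(e, cons(cons(c, h(cons(e, cons(e, e)))), e)))  →  cons(cons(e, cons(cons(c, c), h(c))), cons(e, cons(cons(c, h(cons(e, cons(e, e)))), e)))   [R1 at 1.2.2]
4. cons(cons(e, cons(cons(c, c), h(c))), cons(e, cons(cons(c, h(cons(e, cons(e, e)))), e)))  →  cons(cons(e, cons(cons(c, c), c)), cons(e, cons(cons(c, h(cons(e, cons(e, e)))), e)))   [R2 at 1.2.2]
5. cons(cons(e, cons(cons(c, c), c)), cons(e, cons(cons(c, h(cons(e, cons(e, e)))), e)))  →  cons(cons(e, cons(cons(c, c), c)), cons(e, cons(cons(c, h(c)), e)))   [R5 at 2.2.1.2]
6. cons(cons(e, cons(cons(c, c), c)), cons(e, cons(cons(c, h(c)), e)))  →  cons(cons(e, cons(cons(c, c), c)), cons(e, cons(cons(c, c), e)))   [R2 at 2.2.1.2]

cons(cons(e, cons(cons(c, c), c)), cons(e, cons(cons(c, c), e)))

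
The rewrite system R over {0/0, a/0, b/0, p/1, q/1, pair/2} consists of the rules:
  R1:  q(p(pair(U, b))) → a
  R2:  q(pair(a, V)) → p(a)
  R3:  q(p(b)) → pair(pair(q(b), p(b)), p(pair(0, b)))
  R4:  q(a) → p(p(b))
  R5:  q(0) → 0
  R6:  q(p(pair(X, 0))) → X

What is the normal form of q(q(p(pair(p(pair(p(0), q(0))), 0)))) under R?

p(0)

1. q(q(p(pair(p(pair(p(0), q(0))), 0))))  →  q(p(pair(p(0), q(0))))   [R6 at 1]
2. q(p(pair(p(0), q(0))))  →  q(p(pair(p(0), 0)))   [R5 at 1.1.2]
3. q(p(pair(p(0), 0)))  →  p(0)   [R6 at ε]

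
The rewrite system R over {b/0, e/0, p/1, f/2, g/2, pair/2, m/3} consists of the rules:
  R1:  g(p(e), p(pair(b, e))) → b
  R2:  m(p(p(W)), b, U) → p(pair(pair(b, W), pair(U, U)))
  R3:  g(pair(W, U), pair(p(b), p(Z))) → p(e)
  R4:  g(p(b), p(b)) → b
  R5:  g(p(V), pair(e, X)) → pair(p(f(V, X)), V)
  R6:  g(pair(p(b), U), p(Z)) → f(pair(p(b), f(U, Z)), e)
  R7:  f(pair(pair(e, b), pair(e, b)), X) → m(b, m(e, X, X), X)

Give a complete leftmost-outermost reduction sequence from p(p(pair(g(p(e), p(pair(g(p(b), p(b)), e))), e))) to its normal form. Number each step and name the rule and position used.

1. p(p(pair(g(p(e), p(pair(g(p(b), p(b)), e))), e)))  →  p(p(pair(g(p(e), p(pair(b, e))), e)))   [R4 at 1.1.1.2.1.1]
2. p(p(pair(g(p(e), p(pair(b, e))), e)))  →  p(p(pair(b, e)))   [R1 at 1.1.1]

p(p(pair(b, e)))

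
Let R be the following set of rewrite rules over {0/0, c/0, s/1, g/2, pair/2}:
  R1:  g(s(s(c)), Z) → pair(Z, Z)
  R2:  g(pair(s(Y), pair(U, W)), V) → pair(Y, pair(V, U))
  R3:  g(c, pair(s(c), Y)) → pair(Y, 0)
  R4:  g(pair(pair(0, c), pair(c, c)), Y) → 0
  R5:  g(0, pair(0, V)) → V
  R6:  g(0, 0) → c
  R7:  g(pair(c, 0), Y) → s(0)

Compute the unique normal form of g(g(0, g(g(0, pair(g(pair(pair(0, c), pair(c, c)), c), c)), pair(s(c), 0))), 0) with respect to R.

c

1. g(g(0, g(g(0, pair(g(pair(pair(0, c), pair(c, c)), c), c)), pair(s(c), 0))), 0)  →  g(g(0, g(g(0, pair(0, c)), pair(s(c), 0))), 0)   [R4 at 1.2.1.2.1]
2. g(g(0, g(g(0, pair(0, c)), pair(s(c), 0))), 0)  →  g(g(0, g(c, pair(s(c), 0))), 0)   [R5 at 1.2.1]
3. g(g(0, g(c, pair(s(c), 0))), 0)  →  g(g(0, pair(0, 0)), 0)   [R3 at 1.2]
4. g(g(0, pair(0, 0)), 0)  →  g(0, 0)   [R5 at 1]
5. g(0, 0)  →  c   [R6 at ε]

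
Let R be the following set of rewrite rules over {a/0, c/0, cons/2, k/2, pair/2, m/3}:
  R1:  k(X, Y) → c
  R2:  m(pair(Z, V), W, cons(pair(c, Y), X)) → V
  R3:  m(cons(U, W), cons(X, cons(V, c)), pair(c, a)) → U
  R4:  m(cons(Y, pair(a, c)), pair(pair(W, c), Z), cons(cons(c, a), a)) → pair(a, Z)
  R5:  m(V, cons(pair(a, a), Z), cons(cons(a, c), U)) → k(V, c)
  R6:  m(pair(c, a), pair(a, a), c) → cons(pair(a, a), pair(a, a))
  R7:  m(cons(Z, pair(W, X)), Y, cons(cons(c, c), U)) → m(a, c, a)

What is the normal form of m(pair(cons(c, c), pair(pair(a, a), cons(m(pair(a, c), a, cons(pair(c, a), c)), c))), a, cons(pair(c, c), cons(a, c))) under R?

1. m(pair(cons(c, c), pair(pair(a, a), cons(m(pair(a, c), a, cons(pair(c, a), c)), c))), a, cons(pair(c, c), cons(a, c)))  →  pair(pair(a, a), cons(m(pair(a, c), a, cons(pair(c, a), c)), c))   [R2 at ε]
2. pair(pair(a, a), cons(m(pair(a, c), a, cons(pair(c, a), c)), c))  →  pair(pair(a, a), cons(c, c))   [R2 at 2.1]

pair(pair(a, a), cons(c, c))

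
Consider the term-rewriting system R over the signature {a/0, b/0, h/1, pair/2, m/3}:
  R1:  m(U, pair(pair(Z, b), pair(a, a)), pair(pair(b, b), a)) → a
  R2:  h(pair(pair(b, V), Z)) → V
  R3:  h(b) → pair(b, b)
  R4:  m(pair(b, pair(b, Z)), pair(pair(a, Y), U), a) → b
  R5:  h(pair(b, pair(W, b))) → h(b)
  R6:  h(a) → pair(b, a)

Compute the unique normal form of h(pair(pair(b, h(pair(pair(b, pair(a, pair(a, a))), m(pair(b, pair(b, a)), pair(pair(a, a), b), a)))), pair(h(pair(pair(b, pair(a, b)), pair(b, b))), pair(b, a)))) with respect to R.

pair(a, pair(a, a))

1. h(pair(pair(b, h(pair(pair(b, pair(a, pair(a, a))), m(pair(b, pair(b, a)), pair(pair(a, a), b), a)))), pair(h(pair(pair(b, pair(a, b)), pair(b, b))), pair(b, a))))  →  h(pair(pair(b, pair(a, pair(a, a))), m(pair(b, pair(b, a)), pair(pair(a, a), b), a)))   [R2 at ε]
2. h(pair(pair(b, pair(a, pair(a, a))), m(pair(b, pair(b, a)), pair(pair(a, a), b), a)))  →  pair(a, pair(a, a))   [R2 at ε]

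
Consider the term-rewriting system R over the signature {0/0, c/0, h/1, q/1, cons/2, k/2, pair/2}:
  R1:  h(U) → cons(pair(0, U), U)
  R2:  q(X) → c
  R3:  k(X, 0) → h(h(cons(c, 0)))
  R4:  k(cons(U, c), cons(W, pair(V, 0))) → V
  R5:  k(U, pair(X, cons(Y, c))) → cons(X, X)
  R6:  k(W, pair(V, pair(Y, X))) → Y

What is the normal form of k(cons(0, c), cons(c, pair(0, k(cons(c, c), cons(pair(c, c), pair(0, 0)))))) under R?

1. k(cons(0, c), cons(c, pair(0, k(cons(c, c), cons(pair(c, c), pair(0, 0))))))  →  k(cons(0, c), cons(c, pair(0, 0)))   [R4 at 2.2.2]
2. k(cons(0, c), cons(c, pair(0, 0)))  →  0   [R4 at ε]

0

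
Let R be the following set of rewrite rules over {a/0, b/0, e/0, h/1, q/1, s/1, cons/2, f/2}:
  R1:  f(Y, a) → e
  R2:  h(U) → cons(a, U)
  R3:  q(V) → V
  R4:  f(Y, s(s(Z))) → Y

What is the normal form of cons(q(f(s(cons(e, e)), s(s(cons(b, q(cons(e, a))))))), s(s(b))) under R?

1. cons(q(f(s(cons(e, e)), s(s(cons(b, q(cons(e, a))))))), s(s(b)))  →  cons(f(s(cons(e, e)), s(s(cons(b, q(cons(e, a)))))), s(s(b)))   [R3 at 1]
2. cons(f(s(cons(e, e)), s(s(cons(b, q(cons(e, a)))))), s(s(b)))  →  cons(s(cons(e, e)), s(s(b)))   [R4 at 1]

cons(s(cons(e, e)), s(s(b)))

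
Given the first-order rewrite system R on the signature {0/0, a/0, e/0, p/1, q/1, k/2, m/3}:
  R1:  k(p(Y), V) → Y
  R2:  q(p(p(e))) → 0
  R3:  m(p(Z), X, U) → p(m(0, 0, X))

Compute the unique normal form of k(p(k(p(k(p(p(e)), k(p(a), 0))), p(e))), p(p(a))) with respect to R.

p(e)

1. k(p(k(p(k(p(p(e)), k(p(a), 0))), p(e))), p(p(a)))  →  k(p(k(p(p(e)), k(p(a), 0))), p(e))   [R1 at ε]
2. k(p(k(p(p(e)), k(p(a), 0))), p(e))  →  k(p(p(e)), k(p(a), 0))   [R1 at ε]
3. k(p(p(e)), k(p(a), 0))  →  p(e)   [R1 at ε]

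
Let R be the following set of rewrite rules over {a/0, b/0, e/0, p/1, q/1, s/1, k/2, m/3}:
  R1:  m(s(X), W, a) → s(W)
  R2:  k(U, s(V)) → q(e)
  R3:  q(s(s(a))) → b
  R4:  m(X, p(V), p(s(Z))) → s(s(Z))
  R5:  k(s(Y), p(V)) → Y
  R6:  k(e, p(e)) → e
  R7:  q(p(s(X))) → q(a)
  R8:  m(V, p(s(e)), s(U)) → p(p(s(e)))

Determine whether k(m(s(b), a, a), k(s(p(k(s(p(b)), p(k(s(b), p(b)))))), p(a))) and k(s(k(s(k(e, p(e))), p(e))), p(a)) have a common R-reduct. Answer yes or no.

Reduce t₁ = k(m(s(b), a, a), k(s(p(k(s(p(b)), p(k(s(b), p(b)))))), p(a))):
1. k(m(s(b), a, a), k(s(p(k(s(p(b)), p(k(s(b), p(b)))))), p(a)))  →  k(s(a), k(s(p(k(s(p(b)), p(k(s(b), p(b)))))), p(a)))   [R1 at 1]
2. k(s(a), k(s(p(k(s(p(b)), p(k(s(b), p(b)))))), p(a)))  →  k(s(a), p(k(s(p(b)), p(k(s(b), p(b))))))   [R5 at 2]
3. k(s(a), p(k(s(p(b)), p(k(s(b), p(b))))))  →  a   [R5 at ε]

Reduce t₂ = k(s(k(s(k(e, p(e))), p(e))), p(a)):
1. k(s(k(s(k(e, p(e))), p(e))), p(a))  →  k(s(k(e, p(e))), p(e))   [R5 at ε]
2. k(s(k(e, p(e))), p(e))  →  k(e, p(e))   [R5 at ε]
3. k(e, p(e))  →  e   [R6 at ε]

no — NF(t₁) = a, NF(t₂) = e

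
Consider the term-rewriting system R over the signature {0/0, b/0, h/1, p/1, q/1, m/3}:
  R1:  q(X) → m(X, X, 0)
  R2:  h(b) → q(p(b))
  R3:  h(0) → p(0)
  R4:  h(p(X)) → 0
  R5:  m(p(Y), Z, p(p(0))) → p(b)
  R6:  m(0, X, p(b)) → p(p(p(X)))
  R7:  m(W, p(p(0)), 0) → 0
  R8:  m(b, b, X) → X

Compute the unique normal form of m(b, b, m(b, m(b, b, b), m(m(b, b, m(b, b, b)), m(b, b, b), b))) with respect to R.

1. m(b, b, m(b, m(b, b, b), m(m(b, b, m(b, b, b)), m(b, b, b), b)))  →  m(b, m(b, b, b), m(m(b, b, m(b, b, b)), m(b, b, b), b))   [R8 at ε]
2. m(b, m(b, b, b), m(m(b, b, m(b, b, b)), m(b, b, b), b))  →  m(b, b, m(m(b, b, m(b, b, b)), m(b, b, b), b))   [R8 at 2]
3. m(b, b, m(m(b, b, m(b, b, b)), m(b, b, b), b))  →  m(m(b, b, m(b, b, b)), m(b, b, b), b)   [R8 at ε]
4. m(m(b, b, m(b, b, b)), m(b, b, b), b)  →  m(m(b, b, b), m(b, b, b), b)   [R8 at 1]
5. m(m(b, b, b), m(b, b, b), b)  →  m(b, m(b, b, b), b)   [R8 at 1]
6. m(b, m(b, b, b), b)  →  m(b, b, b)   [R8 at 2]
7. m(b, b, b)  →  b   [R8 at ε]

b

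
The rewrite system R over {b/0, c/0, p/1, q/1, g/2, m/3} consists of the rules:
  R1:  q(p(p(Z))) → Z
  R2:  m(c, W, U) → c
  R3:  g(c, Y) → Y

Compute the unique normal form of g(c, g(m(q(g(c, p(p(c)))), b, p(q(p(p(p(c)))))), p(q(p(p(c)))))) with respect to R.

1. g(c, g(m(q(g(c, p(p(c)))), b, p(q(p(p(p(c)))))), p(q(p(p(c))))))  →  g(m(q(g(c, p(p(c)))), b, p(q(p(p(p(c)))))), p(q(p(p(c)))))   [R3 at ε]
2. g(m(q(g(c, p(p(c)))), b, p(q(p(p(p(c)))))), p(q(p(p(c)))))  →  g(m(q(p(p(c))), b, p(q(p(p(p(c)))))), p(q(p(p(c)))))   [R3 at 1.1.1]
3. g(m(q(p(p(c))), b, p(q(p(p(p(c)))))), p(q(p(p(c)))))  →  g(m(c, b, p(q(p(p(p(c)))))), p(q(p(p(c)))))   [R1 at 1.1]
4. g(m(c, b, p(q(p(p(p(c)))))), p(q(p(p(c)))))  →  g(c, p(q(p(p(c)))))   [R2 at 1]
5. g(c, p(q(p(p(c)))))  →  p(q(p(p(c))))   [R3 at ε]
6. p(q(p(p(c))))  →  p(c)   [R1 at 1]

p(c)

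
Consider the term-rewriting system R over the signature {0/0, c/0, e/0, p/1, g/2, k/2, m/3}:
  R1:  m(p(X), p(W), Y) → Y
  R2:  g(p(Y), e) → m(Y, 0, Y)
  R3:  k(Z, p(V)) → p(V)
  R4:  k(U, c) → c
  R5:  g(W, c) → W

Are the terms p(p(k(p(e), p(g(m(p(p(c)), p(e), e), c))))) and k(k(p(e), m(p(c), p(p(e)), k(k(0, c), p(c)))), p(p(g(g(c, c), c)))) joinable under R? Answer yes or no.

Reduce t₁ = p(p(k(p(e), p(g(m(p(p(c)), p(e), e), c))))):
1. p(p(k(p(e), p(g(m(p(p(c)), p(e), e), c)))))  →  p(p(p(g(m(p(p(c)), p(e), e), c))))   [R3 at 1.1]
2. p(p(p(g(m(p(p(c)), p(e), e), c))))  →  p(p(p(m(p(p(c)), p(e), e))))   [R5 at 1.1.1]
3. p(p(p(m(p(p(c)), p(e), e))))  →  p(p(p(e)))   [R1 at 1.1.1]

Reduce t₂ = k(k(p(e), m(p(c), p(p(e)), k(k(0, c), p(c)))), p(p(g(g(c, c), c)))):
1. k(k(p(e), m(p(c), p(p(e)), k(k(0, c), p(c)))), p(p(g(g(c, c), c))))  →  p(p(g(g(c, c), c)))   [R3 at ε]
2. p(p(g(g(c, c), c)))  →  p(p(g(c, c)))   [R5 at 1.1]
3. p(p(g(c, c)))  →  p(p(c))   [R5 at 1.1]

no — NF(t₁) = p(p(p(e))), NF(t₂) = p(p(c))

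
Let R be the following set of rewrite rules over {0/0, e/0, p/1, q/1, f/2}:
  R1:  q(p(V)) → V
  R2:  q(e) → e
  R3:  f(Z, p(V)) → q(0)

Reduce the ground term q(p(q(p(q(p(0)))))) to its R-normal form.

0

1. q(p(q(p(q(p(0))))))  →  q(p(q(p(0))))   [R1 at ε]
2. q(p(q(p(0))))  →  q(p(0))   [R1 at ε]
3. q(p(0))  →  0   [R1 at ε]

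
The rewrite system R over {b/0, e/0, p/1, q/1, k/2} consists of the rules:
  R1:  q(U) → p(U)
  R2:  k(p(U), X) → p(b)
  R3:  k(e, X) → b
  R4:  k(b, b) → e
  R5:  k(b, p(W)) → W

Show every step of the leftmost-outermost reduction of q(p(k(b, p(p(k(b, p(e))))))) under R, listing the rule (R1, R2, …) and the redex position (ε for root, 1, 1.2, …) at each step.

1. q(p(k(b, p(p(k(b, p(e)))))))  →  p(p(k(b, p(p(k(b, p(e)))))))   [R1 at ε]
2. p(p(k(b, p(p(k(b, p(e)))))))  →  p(p(p(k(b, p(e)))))   [R5 at 1.1]
3. p(p(p(k(b, p(e)))))  →  p(p(p(e)))   [R5 at 1.1.1]

p(p(p(e)))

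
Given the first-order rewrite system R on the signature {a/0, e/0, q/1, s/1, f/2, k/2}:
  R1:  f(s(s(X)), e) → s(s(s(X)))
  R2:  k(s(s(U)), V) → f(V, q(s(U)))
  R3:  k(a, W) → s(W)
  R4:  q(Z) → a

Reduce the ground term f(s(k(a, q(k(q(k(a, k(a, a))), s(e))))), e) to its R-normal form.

s(s(s(a)))

1. f(s(k(a, q(k(q(k(a, k(a, a))), s(e))))), e)  →  f(s(s(q(k(q(k(a, k(a, a))), s(e))))), e)   [R3 at 1.1]
2. f(s(s(q(k(q(k(a, k(a, a))), s(e))))), e)  →  s(s(s(q(k(q(k(a, k(a, a))), s(e))))))   [R1 at ε]
3. s(s(s(q(k(q(k(a, k(a, a))), s(e))))))  →  s(s(s(a)))   [R4 at 1.1.1]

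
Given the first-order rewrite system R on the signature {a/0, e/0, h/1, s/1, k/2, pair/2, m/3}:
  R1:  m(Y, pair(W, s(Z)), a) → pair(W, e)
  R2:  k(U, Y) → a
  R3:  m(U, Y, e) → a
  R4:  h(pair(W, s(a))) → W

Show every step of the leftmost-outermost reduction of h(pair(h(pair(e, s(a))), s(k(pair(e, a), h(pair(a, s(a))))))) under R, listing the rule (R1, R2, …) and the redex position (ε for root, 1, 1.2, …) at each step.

1. h(pair(h(pair(e, s(a))), s(k(pair(e, a), h(pair(a, s(a)))))))  →  h(pair(e, s(k(pair(e, a), h(pair(a, s(a)))))))   [R4 at 1.1]
2. h(pair(e, s(k(pair(e, a), h(pair(a, s(a)))))))  →  h(pair(e, s(a)))   [R2 at 1.2.1]
3. h(pair(e, s(a)))  →  e   [R4 at ε]

e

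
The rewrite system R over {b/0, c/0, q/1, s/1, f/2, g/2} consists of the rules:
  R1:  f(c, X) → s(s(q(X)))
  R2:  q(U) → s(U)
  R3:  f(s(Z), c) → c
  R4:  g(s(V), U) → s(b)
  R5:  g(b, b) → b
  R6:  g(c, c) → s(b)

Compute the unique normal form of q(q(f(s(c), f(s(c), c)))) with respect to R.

s(s(c))

1. q(q(f(s(c), f(s(c), c))))  →  s(q(f(s(c), f(s(c), c))))   [R2 at ε]
2. s(q(f(s(c), f(s(c), c))))  →  s(s(f(s(c), f(s(c), c))))   [R2 at 1]
3. s(s(f(s(c), f(s(c), c))))  →  s(s(f(s(c), c)))   [R3 at 1.1.2]
4. s(s(f(s(c), c)))  →  s(s(c))   [R3 at 1.1]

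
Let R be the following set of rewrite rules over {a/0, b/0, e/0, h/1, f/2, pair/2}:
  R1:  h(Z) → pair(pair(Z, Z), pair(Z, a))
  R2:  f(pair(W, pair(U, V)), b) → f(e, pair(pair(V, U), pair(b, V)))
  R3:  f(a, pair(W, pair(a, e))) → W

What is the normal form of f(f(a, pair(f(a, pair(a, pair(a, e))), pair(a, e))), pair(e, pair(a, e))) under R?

e

1. f(f(a, pair(f(a, pair(a, pair(a, e))), pair(a, e))), pair(e, pair(a, e)))  →  f(f(a, pair(a, pair(a, e))), pair(e, pair(a, e)))   [R3 at 1]
2. f(f(a, pair(a, pair(a, e))), pair(e, pair(a, e)))  →  f(a, pair(e, pair(a, e)))   [R3 at 1]
3. f(a, pair(e, pair(a, e)))  →  e   [R3 at ε]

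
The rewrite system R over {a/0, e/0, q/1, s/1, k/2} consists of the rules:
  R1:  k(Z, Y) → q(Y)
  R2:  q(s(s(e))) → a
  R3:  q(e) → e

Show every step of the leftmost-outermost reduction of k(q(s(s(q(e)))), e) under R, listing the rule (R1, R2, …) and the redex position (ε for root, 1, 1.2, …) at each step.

1. k(q(s(s(q(e)))), e)  →  q(e)   [R1 at ε]
2. q(e)  →  e   [R3 at ε]

e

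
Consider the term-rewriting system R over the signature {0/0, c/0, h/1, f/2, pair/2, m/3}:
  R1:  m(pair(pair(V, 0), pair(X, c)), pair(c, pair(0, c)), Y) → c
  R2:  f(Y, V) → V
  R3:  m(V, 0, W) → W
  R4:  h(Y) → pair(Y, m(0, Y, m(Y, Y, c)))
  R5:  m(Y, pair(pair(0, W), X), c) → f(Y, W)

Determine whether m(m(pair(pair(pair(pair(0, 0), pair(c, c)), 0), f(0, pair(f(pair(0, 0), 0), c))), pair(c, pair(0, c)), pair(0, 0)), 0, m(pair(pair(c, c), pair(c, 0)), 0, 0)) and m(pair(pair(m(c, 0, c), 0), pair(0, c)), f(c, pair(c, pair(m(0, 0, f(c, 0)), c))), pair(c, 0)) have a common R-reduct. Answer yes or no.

Reduce t₁ = m(m(pair(pair(pair(pair(0, 0), pair(c, c)), 0), f(0, pair(f(pair(0, 0), 0), c))), pair(c, pair(0, c)), pair(0, 0)), 0, m(pair(pair(c, c), pair(c, 0)), 0, 0)):
1. m(m(pair(pair(pair(pair(0, 0), pair(c, c)), 0), f(0, pair(f(pair(0, 0), 0), c))), pair(c, pair(0, c)), pair(0, 0)), 0, m(pair(pair(c, c), pair(c, 0)), 0, 0))  →  m(pair(pair(c, c), pair(c, 0)), 0, 0)   [R3 at ε]
2. m(pair(pair(c, c), pair(c, 0)), 0, 0)  →  0   [R3 at ε]

Reduce t₂ = m(pair(pair(m(c, 0, c), 0), pair(0, c)), f(c, pair(c, pair(m(0, 0, f(c, 0)), c))), pair(c, 0)):
1. m(pair(pair(m(c, 0, c), 0), pair(0, c)), f(c, pair(c, pair(m(0, 0, f(c, 0)), c))), pair(c, 0))  →  m(pair(pair(c, 0), pair(0, c)), f(c, pair(c, pair(m(0, 0, f(c, 0)), c))), pair(c, 0))   [R3 at 1.1.1]
2. m(pair(pair(c, 0), pair(0, c)), f(c, pair(c, pair(m(0, 0, f(c, 0)), c))), pair(c, 0))  →  m(pair(pair(c, 0), pair(0, c)), pair(c, pair(m(0, 0, f(c, 0)), c)), pair(c, 0))   [R2 at 2]
3. m(pair(pair(c, 0), pair(0, c)), pair(c, pair(m(0, 0, f(c, 0)), c)), pair(c, 0))  →  m(pair(pair(c, 0), pair(0, c)), pair(c, pair(f(c, 0), c)), pair(c, 0))   [R3 at 2.2.1]
4. m(pair(pair(c, 0), pair(0, c)), pair(c, pair(f(c, 0), c)), pair(c, 0))  →  m(pair(pair(c, 0), pair(0, c)), pair(c, pair(0, c)), pair(c, 0))   [R2 at 2.2.1]
5. m(pair(pair(c, 0), pair(0, c)), pair(c, pair(0, c)), pair(c, 0))  →  c   [R1 at ε]

no — NF(t₁) = 0, NF(t₂) = c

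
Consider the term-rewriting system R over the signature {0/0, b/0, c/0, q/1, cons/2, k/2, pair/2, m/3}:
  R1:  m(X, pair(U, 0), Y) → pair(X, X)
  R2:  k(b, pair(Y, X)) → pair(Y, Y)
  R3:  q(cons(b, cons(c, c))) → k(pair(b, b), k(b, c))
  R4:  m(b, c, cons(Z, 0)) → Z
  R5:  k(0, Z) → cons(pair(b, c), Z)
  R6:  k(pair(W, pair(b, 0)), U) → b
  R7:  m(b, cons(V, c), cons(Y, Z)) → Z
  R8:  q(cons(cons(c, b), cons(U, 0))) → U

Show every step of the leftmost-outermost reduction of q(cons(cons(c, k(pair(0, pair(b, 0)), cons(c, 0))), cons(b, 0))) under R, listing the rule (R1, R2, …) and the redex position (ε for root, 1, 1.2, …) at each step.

1. q(cons(cons(c, k(pair(0, pair(b, 0)), cons(c, 0))), cons(b, 0)))  →  q(cons(cons(c, b), cons(b, 0)))   [R6 at 1.1.2]
2. q(cons(cons(c, b), cons(b, 0)))  →  b   [R8 at ε]

b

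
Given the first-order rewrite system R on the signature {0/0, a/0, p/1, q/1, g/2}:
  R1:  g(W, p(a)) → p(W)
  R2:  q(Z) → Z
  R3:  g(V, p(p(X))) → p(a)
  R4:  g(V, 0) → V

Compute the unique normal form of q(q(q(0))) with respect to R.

1. q(q(q(0)))  →  q(q(0))   [R2 at ε]
2. q(q(0))  →  q(0)   [R2 at ε]
3. q(0)  →  0   [R2 at ε]

0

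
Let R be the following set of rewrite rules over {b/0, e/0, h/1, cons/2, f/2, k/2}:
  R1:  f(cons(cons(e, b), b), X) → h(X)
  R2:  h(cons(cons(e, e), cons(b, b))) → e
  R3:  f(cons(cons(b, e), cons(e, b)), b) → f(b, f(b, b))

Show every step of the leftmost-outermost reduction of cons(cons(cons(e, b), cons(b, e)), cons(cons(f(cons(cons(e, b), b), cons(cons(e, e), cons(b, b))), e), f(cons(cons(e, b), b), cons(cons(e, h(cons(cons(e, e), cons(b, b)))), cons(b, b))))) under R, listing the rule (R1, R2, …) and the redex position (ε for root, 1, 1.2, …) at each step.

cons(cons(cons(e, b), cons(b, e)), cons(cons(e, e), e))

1. cons(cons(cons(e, b), cons(b, e)), cons(cons(f(cons(cons(e, b), b), cons(cons(e, e), cons(b, b))), e), f(cons(cons(e, b), b), cons(cons(e, h(cons(cons(e, e), cons(b, b)))), cons(b, b)))))  →  cons(cons(cons(e, b), cons(b, e)), cons(cons(h(cons(cons(e, e), cons(b, b))), e), f(cons(cons(e, b), b), cons(cons(e, h(cons(cons(e, e), cons(b, b)))), cons(b, b)))))   [R1 at 2.1.1]
2. cons(cons(cons(e, b), cons(b, e)), cons(cons(h(cons(cons(e, e), cons(b, b))), e), f(cons(cons(e, b), b), cons(cons(e, h(cons(cons(e, e), cons(b, b)))), cons(b, b)))))  →  cons(cons(cons(e, b), cons(b, e)), cons(cons(e, e), f(cons(cons(e, b), b), cons(cons(e, h(cons(cons(e, e), cons(b, b)))), cons(b, b)))))   [R2 at 2.1.1]
3. cons(cons(cons(e, b), cons(b, e)), cons(cons(e, e), f(cons(cons(e, b), b), cons(cons(e, h(cons(cons(e, e), cons(b, b)))), cons(b, b)))))  →  cons(cons(cons(e, b), cons(b, e)), cons(cons(e, e), h(cons(cons(e, h(cons(cons(e, e), cons(b, b)))), cons(b, b)))))   [R1 at 2.2]
4. cons(cons(cons(e, b), cons(b, e)), cons(cons(e, e), h(cons(cons(e, h(cons(cons(e, e), cons(b, b)))), cons(b, b)))))  →  cons(cons(cons(e, b), cons(b, e)), cons(cons(e, e), h(cons(cons(e, e), cons(b, b)))))   [R2 at 2.2.1.1.2]
5. cons(cons(cons(e, b), cons(b, e)), cons(cons(e, e), h(cons(cons(e, e), cons(b, b)))))  →  cons(cons(cons(e, b), cons(b, e)), cons(cons(e, e), e))   [R2 at 2.2]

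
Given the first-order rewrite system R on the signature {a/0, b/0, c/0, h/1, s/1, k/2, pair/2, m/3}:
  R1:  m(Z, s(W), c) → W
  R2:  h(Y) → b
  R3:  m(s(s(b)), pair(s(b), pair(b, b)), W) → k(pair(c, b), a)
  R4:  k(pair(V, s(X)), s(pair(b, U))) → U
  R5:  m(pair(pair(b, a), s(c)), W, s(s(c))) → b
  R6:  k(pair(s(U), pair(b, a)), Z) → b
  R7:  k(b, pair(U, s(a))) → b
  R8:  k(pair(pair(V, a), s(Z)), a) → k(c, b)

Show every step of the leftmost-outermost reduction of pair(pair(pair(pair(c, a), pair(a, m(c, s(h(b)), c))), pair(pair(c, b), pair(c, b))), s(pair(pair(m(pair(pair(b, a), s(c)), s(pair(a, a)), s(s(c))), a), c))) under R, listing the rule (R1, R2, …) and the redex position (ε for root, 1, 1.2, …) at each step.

pair(pair(pair(pair(c, a), pair(a, b)), pair(pair(c, b), pair(c, b))), s(pair(pair(b, a), c)))

1. pair(pair(pair(pair(c, a), pair(a, m(c, s(h(b)), c))), pair(pair(c, b), pair(c, b))), s(pair(pair(m(pair(pair(b, a), s(c)), s(pair(a, a)), s(s(c))), a), c)))  →  pair(pair(pair(pair(c, a), pair(a, h(b))), pair(pair(c, b), pair(c, b))), s(pair(pair(m(pair(pair(b, a), s(c)), s(pair(a, a)), s(s(c))), a), c)))   [R1 at 1.1.2.2]
2. pair(pair(pair(pair(c, a), pair(a, h(b))), pair(pair(c, b), pair(c, b))), s(pair(pair(m(pair(pair(b, a), s(c)), s(pair(a, a)), s(s(c))), a), c)))  →  pair(pair(pair(pair(c, a), pair(a, b)), pair(pair(c, b), pair(c, b))), s(pair(pair(m(pair(pair(b, a), s(c)), s(pair(a, a)), s(s(c))), a), c)))   [R2 at 1.1.2.2]
3. pair(pair(pair(pair(c, a), pair(a, b)), pair(pair(c, b), pair(c, b))), s(pair(pair(m(pair(pair(b, a), s(c)), s(pair(a, a)), s(s(c))), a), c)))  →  pair(pair(pair(pair(c, a), pair(a, b)), pair(pair(c, b), pair(c, b))), s(pair(pair(b, a), c)))   [R5 at 2.1.1.1]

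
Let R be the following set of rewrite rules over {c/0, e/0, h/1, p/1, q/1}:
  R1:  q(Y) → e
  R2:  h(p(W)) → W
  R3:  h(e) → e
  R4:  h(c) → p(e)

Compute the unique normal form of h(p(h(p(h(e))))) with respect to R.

1. h(p(h(p(h(e)))))  →  h(p(h(e)))   [R2 at ε]
2. h(p(h(e)))  →  h(e)   [R2 at ε]
3. h(e)  →  e   [R3 at ε]

e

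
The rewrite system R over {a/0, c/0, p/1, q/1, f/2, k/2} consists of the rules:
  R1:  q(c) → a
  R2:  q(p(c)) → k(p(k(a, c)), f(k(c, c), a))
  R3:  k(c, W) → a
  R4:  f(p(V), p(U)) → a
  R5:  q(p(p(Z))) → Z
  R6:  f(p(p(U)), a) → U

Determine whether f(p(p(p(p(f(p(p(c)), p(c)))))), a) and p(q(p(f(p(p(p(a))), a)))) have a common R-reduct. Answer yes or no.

no — NF(t₁) = p(p(a)), NF(t₂) = p(a)

Reduce t₁ = f(p(p(p(p(f(p(p(c)), p(c)))))), a):
1. f(p(p(p(p(f(p(p(c)), p(c)))))), a)  →  p(p(f(p(p(c)), p(c))))   [R6 at ε]
2. p(p(f(p(p(c)), p(c))))  →  p(p(a))   [R4 at 1.1]

Reduce t₂ = p(q(p(f(p(p(p(a))), a)))):
1. p(q(p(f(p(p(p(a))), a))))  →  p(q(p(p(a))))   [R6 at 1.1.1]
2. p(q(p(p(a))))  →  p(a)   [R5 at 1]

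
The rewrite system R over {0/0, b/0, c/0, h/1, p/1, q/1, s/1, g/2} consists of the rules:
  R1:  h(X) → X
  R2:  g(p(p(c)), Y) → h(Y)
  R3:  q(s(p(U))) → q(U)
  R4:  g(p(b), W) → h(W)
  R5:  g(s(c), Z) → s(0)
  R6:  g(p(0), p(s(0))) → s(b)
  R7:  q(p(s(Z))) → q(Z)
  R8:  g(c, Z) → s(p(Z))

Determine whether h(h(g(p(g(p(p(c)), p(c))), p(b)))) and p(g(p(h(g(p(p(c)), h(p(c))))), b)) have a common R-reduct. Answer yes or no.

yes — NF(t₁) = p(b), NF(t₂) = p(b)

Reduce t₁ = h(h(g(p(g(p(p(c)), p(c))), p(b)))):
1. h(h(g(p(g(p(p(c)), p(c))), p(b))))  →  h(g(p(g(p(p(c)), p(c))), p(b)))   [R1 at ε]
2. h(g(p(g(p(p(c)), p(c))), p(b)))  →  g(p(g(p(p(c)), p(c))), p(b))   [R1 at ε]
3. g(p(g(p(p(c)), p(c))), p(b))  →  g(p(h(p(c))), p(b))   [R2 at 1.1]
4. g(p(h(p(c))), p(b))  →  g(p(p(c)), p(b))   [R1 at 1.1]
5. g(p(p(c)), p(b))  →  h(p(b))   [R2 at ε]
6. h(p(b))  →  p(b)   [R1 at ε]

Reduce t₂ = p(g(p(h(g(p(p(c)), h(p(c))))), b)):
1. p(g(p(h(g(p(p(c)), h(p(c))))), b))  →  p(g(p(g(p(p(c)), h(p(c)))), b))   [R1 at 1.1.1]
2. p(g(p(g(p(p(c)), h(p(c)))), b))  →  p(g(p(h(h(p(c)))), b))   [R2 at 1.1.1]
3. p(g(p(h(h(p(c)))), b))  →  p(g(p(h(p(c))), b))   [R1 at 1.1.1]
4. p(g(p(h(p(c))), b))  →  p(g(p(p(c)), b))   [R1 at 1.1.1]
5. p(g(p(p(c)), b))  →  p(h(b))   [R2 at 1]
6. p(h(b))  →  p(b)   [R1 at 1]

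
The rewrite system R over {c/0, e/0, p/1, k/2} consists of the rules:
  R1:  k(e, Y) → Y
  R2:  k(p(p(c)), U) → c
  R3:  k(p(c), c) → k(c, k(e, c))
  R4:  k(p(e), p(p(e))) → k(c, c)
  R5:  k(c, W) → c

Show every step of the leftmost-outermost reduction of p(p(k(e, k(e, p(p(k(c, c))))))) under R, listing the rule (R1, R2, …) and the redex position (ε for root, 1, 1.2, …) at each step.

1. p(p(k(e, k(e, p(p(k(c, c)))))))  →  p(p(k(e, p(p(k(c, c))))))   [R1 at 1.1]
2. p(p(k(e, p(p(k(c, c))))))  →  p(p(p(p(k(c, c)))))   [R1 at 1.1]
3. p(p(p(p(k(c, c)))))  →  p(p(p(p(c))))   [R5 at 1.1.1.1]

p(p(p(p(c))))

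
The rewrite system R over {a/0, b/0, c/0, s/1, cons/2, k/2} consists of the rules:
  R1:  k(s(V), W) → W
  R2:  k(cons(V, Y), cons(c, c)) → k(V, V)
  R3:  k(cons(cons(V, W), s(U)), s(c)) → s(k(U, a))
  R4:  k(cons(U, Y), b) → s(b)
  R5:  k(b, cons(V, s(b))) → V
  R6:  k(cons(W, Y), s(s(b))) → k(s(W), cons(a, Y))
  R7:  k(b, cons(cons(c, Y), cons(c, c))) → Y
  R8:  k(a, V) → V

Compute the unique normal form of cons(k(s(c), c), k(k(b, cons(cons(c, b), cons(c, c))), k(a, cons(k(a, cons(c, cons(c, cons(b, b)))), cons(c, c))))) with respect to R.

cons(c, cons(c, cons(b, b)))

1. cons(k(s(c), c), k(k(b, cons(cons(c, b), cons(c, c))), k(a, cons(k(a, cons(c, cons(c, cons(b, b)))), cons(c, c)))))  →  cons(c, k(k(b, cons(cons(c, b), cons(c, c))), k(a, cons(k(a, cons(c, cons(c, cons(b, b)))), cons(c, c)))))   [R1 at 1]
2. cons(c, k(k(b, cons(cons(c, b), cons(c, c))), k(a, cons(k(a, cons(c, cons(c, cons(b, b)))), cons(c, c)))))  →  cons(c, k(b, k(a, cons(k(a, cons(c, cons(c, cons(b, b)))), cons(c, c)))))   [R7 at 2.1]
3. cons(c, k(b, k(a, cons(k(a, cons(c, cons(c, cons(b, b)))), cons(c, c)))))  →  cons(c, k(b, cons(k(a, cons(c, cons(c, cons(b, b)))), cons(c, c))))   [R8 at 2.2]
4. cons(c, k(b, cons(k(a, cons(c, cons(c, cons(b, b)))), cons(c, c))))  →  cons(c, k(b, cons(cons(c, cons(c, cons(b, b))), cons(c, c))))   [R8 at 2.2.1]
5. cons(c, k(b, cons(cons(c, cons(c, cons(b, b))), cons(c, c))))  →  cons(c, cons(c, cons(b, b)))   [R7 at 2]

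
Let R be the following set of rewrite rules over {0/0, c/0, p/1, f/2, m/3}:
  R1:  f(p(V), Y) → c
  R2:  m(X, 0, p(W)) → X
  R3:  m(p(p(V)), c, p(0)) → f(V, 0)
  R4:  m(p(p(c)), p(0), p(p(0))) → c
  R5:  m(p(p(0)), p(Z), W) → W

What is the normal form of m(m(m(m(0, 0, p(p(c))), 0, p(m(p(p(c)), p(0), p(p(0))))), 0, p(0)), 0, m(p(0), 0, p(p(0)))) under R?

1. m(m(m(m(0, 0, p(p(c))), 0, p(m(p(p(c)), p(0), p(p(0))))), 0, p(0)), 0, m(p(0), 0, p(p(0))))  →  m(m(m(0, 0, p(p(c))), 0, p(m(p(p(c)), p(0), p(p(0))))), 0, m(p(0), 0, p(p(0))))   [R2 at 1]
2. m(m(m(0, 0, p(p(c))), 0, p(m(p(p(c)), p(0), p(p(0))))), 0, m(p(0), 0, p(p(0))))  →  m(m(0, 0, p(p(c))), 0, m(p(0), 0, p(p(0))))   [R2 at 1]
3. m(m(0, 0, p(p(c))), 0, m(p(0), 0, p(p(0))))  →  m(0, 0, m(p(0), 0, p(p(0))))   [R2 at 1]
4. m(0, 0, m(p(0), 0, p(p(0))))  →  m(0, 0, p(0))   [R2 at 3]
5. m(0, 0, p(0))  →  0   [R2 at ε]

0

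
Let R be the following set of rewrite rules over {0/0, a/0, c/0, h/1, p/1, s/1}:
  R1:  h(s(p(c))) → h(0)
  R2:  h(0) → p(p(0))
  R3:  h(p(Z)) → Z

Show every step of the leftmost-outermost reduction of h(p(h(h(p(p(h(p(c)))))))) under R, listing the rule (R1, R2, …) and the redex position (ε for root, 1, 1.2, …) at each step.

c

1. h(p(h(h(p(p(h(p(c))))))))  →  h(h(p(p(h(p(c))))))   [R3 at ε]
2. h(h(p(p(h(p(c))))))  →  h(p(h(p(c))))   [R3 at 1]
3. h(p(h(p(c))))  →  h(p(c))   [R3 at ε]
4. h(p(c))  →  c   [R3 at ε]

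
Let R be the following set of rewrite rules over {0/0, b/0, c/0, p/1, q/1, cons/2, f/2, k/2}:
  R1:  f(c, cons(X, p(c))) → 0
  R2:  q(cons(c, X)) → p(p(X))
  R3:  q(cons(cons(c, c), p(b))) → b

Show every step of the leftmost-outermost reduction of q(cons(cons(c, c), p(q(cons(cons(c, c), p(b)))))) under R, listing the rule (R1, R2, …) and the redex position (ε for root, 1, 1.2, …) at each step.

b

1. q(cons(cons(c, c), p(q(cons(cons(c, c), p(b))))))  →  q(cons(cons(c, c), p(b)))   [R3 at 1.2.1]
2. q(cons(cons(c, c), p(b)))  →  b   [R3 at ε]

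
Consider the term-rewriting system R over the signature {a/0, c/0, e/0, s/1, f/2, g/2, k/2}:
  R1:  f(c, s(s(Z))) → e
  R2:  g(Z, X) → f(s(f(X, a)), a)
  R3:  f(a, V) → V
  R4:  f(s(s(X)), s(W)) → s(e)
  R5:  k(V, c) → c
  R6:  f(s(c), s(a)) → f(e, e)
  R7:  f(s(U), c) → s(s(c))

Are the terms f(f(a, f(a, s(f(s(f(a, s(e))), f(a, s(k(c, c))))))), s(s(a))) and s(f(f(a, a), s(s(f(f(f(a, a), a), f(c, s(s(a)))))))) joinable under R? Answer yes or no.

Reduce t₁ = f(f(a, f(a, s(f(s(f(a, s(e))), f(a, s(k(c, c))))))), s(s(a))):
1. f(f(a, f(a, s(f(s(f(a, s(e))), f(a, s(k(c, c))))))), s(s(a)))  →  f(f(a, s(f(s(f(a, s(e))), f(a, s(k(c, c)))))), s(s(a)))   [R3 at 1]
2. f(f(a, s(f(s(f(a, s(e))), f(a, s(k(c, c)))))), s(s(a)))  →  f(s(f(s(f(a, s(e))), f(a, s(k(c, c))))), s(s(a)))   [R3 at 1]
3. f(s(f(s(f(a, s(e))), f(a, s(k(c, c))))), s(s(a)))  →  f(s(f(s(s(e)), f(a, s(k(c, c))))), s(s(a)))   [R3 at 1.1.1.1]
4. f(s(f(s(s(e)), f(a, s(k(c, c))))), s(s(a)))  →  f(s(f(s(s(e)), s(k(c, c)))), s(s(a)))   [R3 at 1.1.2]
5. f(s(f(s(s(e)), s(k(c, c)))), s(s(a)))  →  f(s(s(e)), s(s(a)))   [R4 at 1.1]
6. f(s(s(e)), s(s(a)))  →  s(e)   [R4 at ε]

Reduce t₂ = s(f(f(a, a), s(s(f(f(f(a, a), a), f(c, s(s(a)))))))):
1. s(f(f(a, a), s(s(f(f(f(a, a), a), f(c, s(s(a))))))))  →  s(f(a, s(s(f(f(f(a, a), a), f(c, s(s(a))))))))   [R3 at 1.1]
2. s(f(a, s(s(f(f(f(a, a), a), f(c, s(s(a))))))))  →  s(s(s(f(f(f(a, a), a), f(c, s(s(a)))))))   [R3 at 1]
3. s(s(s(f(f(f(a, a), a), f(c, s(s(a)))))))  →  s(s(s(f(f(a, a), f(c, s(s(a)))))))   [R3 at 1.1.1.1.1]
4. s(s(s(f(f(a, a), f(c, s(s(a)))))))  →  s(s(s(f(a, f(c, s(s(a)))))))   [R3 at 1.1.1.1]
5. s(s(s(f(a, f(c, s(s(a)))))))  →  s(s(s(f(c, s(s(a))))))   [R3 at 1.1.1]
6. s(s(s(f(c, s(s(a))))))  →  s(s(s(e)))   [R1 at 1.1.1]

no — NF(t₁) = s(e), NF(t₂) = s(s(s(e)))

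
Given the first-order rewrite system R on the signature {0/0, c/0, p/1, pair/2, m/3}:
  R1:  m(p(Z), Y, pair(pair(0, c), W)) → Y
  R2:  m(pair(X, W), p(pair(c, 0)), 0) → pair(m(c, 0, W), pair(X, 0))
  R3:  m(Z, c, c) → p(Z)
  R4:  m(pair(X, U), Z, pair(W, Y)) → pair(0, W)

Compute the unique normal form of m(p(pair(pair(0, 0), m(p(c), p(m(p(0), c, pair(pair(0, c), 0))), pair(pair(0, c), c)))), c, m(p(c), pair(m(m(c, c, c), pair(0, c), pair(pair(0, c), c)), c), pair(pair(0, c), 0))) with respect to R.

c

1. m(p(pair(pair(0, 0), m(p(c), p(m(p(0), c, pair(pair(0, c), 0))), pair(pair(0, c), c)))), c, m(p(c), pair(m(m(c, c, c), pair(0, c), pair(pair(0, c), c)), c), pair(pair(0, c), 0)))  →  m(p(pair(pair(0, 0), p(m(p(0), c, pair(pair(0, c), 0))))), c, m(p(c), pair(m(m(c, c, c), pair(0, c), pair(pair(0, c), c)), c), pair(pair(0, c), 0)))   [R1 at 1.1.2]
2. m(p(pair(pair(0, 0), p(m(p(0), c, pair(pair(0, c), 0))))), c, m(p(c), pair(m(m(c, c, c), pair(0, c), pair(pair(0, c), c)), c), pair(pair(0, c), 0)))  →  m(p(pair(pair(0, 0), p(c))), c, m(p(c), pair(m(m(c, c, c), pair(0, c), pair(pair(0, c), c)), c), pair(pair(0, c), 0)))   [R1 at 1.1.2.1]
3. m(p(pair(pair(0, 0), p(c))), c, m(p(c), pair(m(m(c, c, c), pair(0, c), pair(pair(0, c), c)), c), pair(pair(0, c), 0)))  →  m(p(pair(pair(0, 0), p(c))), c, pair(m(m(c, c, c), pair(0, c), pair(pair(0, c), c)), c))   [R1 at 3]
4. m(p(pair(pair(0, 0), p(c))), c, pair(m(m(c, c, c), pair(0, c), pair(pair(0, c), c)), c))  →  m(p(pair(pair(0, 0), p(c))), c, pair(m(p(c), pair(0, c), pair(pair(0, c), c)), c))   [R3 at 3.1.1]
5. m(p(pair(pair(0, 0), p(c))), c, pair(m(p(c), pair(0, c), pair(pair(0, c), c)), c))  →  m(p(pair(pair(0, 0), p(c))), c, pair(pair(0, c), c))   [R1 at 3.1]
6. m(p(pair(pair(0, 0), p(c))), c, pair(pair(0, c), c))  →  c   [R1 at ε]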